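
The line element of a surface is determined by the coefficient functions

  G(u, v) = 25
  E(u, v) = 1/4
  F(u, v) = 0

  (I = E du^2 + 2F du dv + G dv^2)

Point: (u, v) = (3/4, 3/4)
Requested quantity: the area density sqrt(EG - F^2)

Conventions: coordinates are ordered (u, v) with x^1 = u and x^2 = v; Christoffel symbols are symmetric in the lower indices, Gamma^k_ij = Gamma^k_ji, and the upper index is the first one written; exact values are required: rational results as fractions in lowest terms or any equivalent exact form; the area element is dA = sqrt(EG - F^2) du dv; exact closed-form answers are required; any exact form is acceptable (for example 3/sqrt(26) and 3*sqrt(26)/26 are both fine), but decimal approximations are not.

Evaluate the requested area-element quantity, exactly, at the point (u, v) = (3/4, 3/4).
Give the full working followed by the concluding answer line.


E = 1/4, F = 0, G = 25; EG - F^2 = 25/4

Answer: sqrt(EG - F^2) = 5/2


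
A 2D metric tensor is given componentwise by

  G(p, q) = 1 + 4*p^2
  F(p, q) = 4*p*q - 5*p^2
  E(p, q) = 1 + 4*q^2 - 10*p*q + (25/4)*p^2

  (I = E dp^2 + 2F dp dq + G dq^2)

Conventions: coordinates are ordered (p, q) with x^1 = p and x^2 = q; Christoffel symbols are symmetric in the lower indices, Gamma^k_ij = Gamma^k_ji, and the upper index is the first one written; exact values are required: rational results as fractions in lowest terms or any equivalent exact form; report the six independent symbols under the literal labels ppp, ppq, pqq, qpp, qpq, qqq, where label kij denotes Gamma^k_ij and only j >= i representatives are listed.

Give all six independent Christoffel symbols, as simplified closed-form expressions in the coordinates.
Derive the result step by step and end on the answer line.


E = 1 + 4*q^2 - 10*p*q + (25/4)*p^2; F = 4*p*q - 5*p^2; G = 1 + 4*p^2
Gamma^k_ij = (1/2) g^{kl} (d_i g_jl + d_j g_il - d_l g_ij), with g^inv = (1/(EG-F^2)) [[G, -F], [-F, E]]
first partials: E_p = -10*q + (25/2)*p, E_q = 8*q - 10*p, F_p = 4*q - 10*p, F_q = 4*p, G_p = 8*p, G_q = 0
D = EG - F^2 = 1 + 4*q^2 - 10*p*q + (41/4)*p^2
expanded: Gamma^p_pp = (G E_p - 2F F_p + F E_q)/(2D), Gamma^p_pq = (G E_q - F G_p)/(2D), Gamma^p_qq = (2G F_q - G G_p - F G_q)/(2D), Gamma^q_pp = (2E F_p - E E_q - F E_p)/(2D), Gamma^q_pq = (E G_p - F E_q)/(2D), Gamma^q_qq = (E G_q - 2F F_q + F G_p)/(2D); substitute and cancel common factors

Answer: Gamma_ppp = (25*p - 20*q)/(41*p^2 - 40*p*q + 16*q^2 + 4), Gamma_ppq = (-20*p + 16*q)/(41*p^2 - 40*p*q + 16*q^2 + 4), Gamma_pqq = 0, Gamma_qpp = -20*p/(41*p^2 - 40*p*q + 16*q^2 + 4), Gamma_qpq = 16*p/(41*p^2 - 40*p*q + 16*q^2 + 4), Gamma_qqq = 0


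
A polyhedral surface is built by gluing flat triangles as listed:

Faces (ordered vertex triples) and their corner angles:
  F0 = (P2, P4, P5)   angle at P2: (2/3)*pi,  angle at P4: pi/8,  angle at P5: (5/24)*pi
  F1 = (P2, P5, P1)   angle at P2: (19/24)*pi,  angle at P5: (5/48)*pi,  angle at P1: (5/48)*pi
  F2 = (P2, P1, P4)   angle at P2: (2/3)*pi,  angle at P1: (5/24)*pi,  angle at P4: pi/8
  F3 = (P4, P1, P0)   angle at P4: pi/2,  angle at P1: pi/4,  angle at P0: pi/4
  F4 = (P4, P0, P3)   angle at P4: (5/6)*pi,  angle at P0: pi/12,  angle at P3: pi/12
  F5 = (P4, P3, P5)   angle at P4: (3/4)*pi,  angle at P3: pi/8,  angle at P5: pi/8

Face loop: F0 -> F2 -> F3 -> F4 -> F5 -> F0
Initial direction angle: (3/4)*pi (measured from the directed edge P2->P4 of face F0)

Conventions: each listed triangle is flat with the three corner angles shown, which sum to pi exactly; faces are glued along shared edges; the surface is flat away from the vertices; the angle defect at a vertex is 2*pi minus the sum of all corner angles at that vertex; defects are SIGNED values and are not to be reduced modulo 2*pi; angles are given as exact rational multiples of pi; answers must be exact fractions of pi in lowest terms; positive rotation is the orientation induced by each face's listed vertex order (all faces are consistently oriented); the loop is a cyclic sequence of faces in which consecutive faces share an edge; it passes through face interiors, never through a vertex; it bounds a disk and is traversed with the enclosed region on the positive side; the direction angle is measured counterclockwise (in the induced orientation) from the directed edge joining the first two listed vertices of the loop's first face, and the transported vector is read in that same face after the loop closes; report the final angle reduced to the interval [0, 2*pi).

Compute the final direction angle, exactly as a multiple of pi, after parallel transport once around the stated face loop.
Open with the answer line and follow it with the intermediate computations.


Answer: final direction angle = (5/12)*pi

enclosed vertex P4: corner angles sum to (7/3)*pi, defect = 2*pi - (7/3)*pi = -pi/3
adding the enclosed defects to the starting angle (mod 2*pi, induced orientation) gives the holonomy
final angle = (3/4)*pi - pi/3 = (5/12)*pi (mod 2*pi)


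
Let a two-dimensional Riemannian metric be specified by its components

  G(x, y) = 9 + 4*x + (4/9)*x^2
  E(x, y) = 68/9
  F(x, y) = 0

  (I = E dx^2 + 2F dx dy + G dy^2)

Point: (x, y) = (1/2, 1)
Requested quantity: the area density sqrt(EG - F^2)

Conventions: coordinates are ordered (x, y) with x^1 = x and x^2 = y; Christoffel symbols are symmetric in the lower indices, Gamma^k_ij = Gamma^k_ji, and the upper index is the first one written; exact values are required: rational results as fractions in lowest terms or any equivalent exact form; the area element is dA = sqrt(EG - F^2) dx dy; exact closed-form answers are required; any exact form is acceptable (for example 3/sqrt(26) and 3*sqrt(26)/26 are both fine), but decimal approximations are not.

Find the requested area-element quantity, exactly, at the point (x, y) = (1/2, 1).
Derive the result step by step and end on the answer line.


E = 68/9, F = 0, G = 100/9; EG - F^2 = 6800/81

Answer: sqrt(EG - F^2) = 20*sqrt(17)/9


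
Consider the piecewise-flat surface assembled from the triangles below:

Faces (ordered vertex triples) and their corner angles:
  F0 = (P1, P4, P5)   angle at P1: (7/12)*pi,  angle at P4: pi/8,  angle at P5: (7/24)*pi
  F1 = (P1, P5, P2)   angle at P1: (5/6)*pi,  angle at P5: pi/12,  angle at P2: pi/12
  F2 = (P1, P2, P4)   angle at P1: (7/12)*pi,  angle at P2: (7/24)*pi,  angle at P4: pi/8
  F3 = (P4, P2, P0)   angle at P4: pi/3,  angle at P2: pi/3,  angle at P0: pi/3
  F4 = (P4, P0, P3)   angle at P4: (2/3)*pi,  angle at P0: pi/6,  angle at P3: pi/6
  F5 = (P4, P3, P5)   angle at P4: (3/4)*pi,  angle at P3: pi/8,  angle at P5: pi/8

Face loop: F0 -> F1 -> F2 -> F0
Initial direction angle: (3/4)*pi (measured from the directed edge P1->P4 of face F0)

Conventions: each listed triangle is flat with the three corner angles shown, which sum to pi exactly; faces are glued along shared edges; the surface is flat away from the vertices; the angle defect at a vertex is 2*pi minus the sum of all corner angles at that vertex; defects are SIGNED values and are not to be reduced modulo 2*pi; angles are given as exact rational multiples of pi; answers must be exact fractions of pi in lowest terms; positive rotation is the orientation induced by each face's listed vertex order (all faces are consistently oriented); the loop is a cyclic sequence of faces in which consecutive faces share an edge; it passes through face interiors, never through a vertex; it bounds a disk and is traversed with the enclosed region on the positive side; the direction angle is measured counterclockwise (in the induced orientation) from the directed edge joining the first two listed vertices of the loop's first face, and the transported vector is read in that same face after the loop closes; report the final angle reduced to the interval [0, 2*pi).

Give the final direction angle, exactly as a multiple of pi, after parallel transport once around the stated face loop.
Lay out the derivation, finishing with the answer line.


enclosed vertex P1: corner angles sum to 2*pi, defect = 2*pi - 2*pi = 0
the rotation equals the total enclosed defect, so the final angle is initial + defects (mod 2*pi)
final angle = (3/4)*pi + 0 = (3/4)*pi (mod 2*pi)

Answer: final direction angle = (3/4)*pi


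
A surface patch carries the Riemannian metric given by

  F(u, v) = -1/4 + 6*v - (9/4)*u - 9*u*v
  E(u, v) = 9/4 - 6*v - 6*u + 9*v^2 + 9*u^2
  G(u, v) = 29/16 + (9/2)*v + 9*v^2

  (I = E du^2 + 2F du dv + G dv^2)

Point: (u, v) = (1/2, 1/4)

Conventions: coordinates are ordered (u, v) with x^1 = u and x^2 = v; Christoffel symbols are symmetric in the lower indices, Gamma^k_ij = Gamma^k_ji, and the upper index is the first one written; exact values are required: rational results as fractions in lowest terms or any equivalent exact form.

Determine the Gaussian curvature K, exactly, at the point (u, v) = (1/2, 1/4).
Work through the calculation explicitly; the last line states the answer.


E = 9/16, F = -1, G = 7/2, EG - F^2 = 31/32 at the point
E_u = 3, E_v = -3/2, F_u = -9/2, F_v = 3/2, G_u = 0, G_v = 9
E_vv = 18, F_uv = -9, G_uu = 0
Brioschi: K = (det M1 - det M2) / (EG - F^2)^2 with the standard first/second-derivative matrices M1, M2.
M1 = [[-E_vv/2 + F_uv - G_uu/2, E_u/2, F_u - E_v/2], [F_v - G_u/2, E, F], [G_v/2, F, G]] = [[-18, 3/2, -15/4], [3/2, 9/16, -1], [9/2, -1, 7/2]]; det M1 = -2169/128
M2 = [[0, E_v/2, G_u/2], [E_v/2, E, F], [G_u/2, F, G]] = [[0, -3/4, 0], [-3/4, 9/16, -1], [0, -1, 7/2]]; det M2 = -63/32
det M1 - det M2 = -1917/128; K = -1917/128 / (31/32)^2 = -15336/961

Answer: K = -15336/961


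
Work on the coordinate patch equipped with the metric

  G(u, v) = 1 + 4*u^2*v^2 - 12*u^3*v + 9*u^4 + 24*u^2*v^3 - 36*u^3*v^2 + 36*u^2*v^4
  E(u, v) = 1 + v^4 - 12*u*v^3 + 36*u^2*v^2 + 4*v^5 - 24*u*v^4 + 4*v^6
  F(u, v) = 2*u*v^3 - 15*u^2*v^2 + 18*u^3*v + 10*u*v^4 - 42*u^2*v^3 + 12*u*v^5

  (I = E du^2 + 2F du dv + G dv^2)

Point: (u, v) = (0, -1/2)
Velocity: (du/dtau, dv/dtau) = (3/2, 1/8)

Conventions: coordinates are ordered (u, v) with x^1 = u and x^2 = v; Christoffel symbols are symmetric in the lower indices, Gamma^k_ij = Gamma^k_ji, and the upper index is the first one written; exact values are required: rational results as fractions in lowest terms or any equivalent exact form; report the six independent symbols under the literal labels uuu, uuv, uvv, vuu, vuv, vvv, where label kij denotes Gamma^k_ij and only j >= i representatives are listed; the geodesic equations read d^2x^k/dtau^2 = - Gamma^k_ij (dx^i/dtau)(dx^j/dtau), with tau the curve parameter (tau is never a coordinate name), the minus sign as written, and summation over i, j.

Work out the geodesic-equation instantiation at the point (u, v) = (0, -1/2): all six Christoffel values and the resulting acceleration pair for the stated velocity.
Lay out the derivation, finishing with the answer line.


E = 1, F = 0, G = 1 at the point
E_u = 0, E_v = 0, F_u = 0, F_v = 0, G_u = 0, G_v = 0
EG - F^2 = 1;  g^inv = (1) * [[1, 0], [0, 1]]
first-kind symbols [ij,l] = (1/2)(d_i g_jl + d_j g_il - d_l g_ij): [uu,u] = E_u/2 = 0, [uu,v] = F_u - E_v/2 = 0, [uv,u] = E_v/2 = 0, [uv,v] = G_u/2 = 0, [vv,u] = F_v - G_u/2 = 0, [vv,v] = G_v/2 = 0
Gamma^u_ij = (G*[ij,u] - F*[ij,v])/(EG - F^2), Gamma^v_ij = (E*[ij,v] - F*[ij,u])/(EG - F^2)
Gamma_uuu = 0, Gamma_uuv = 0, Gamma_uvv = 0, Gamma_vuu = 0, Gamma_vuv = 0, Gamma_vvv = 0
d^2u/dtau^2 = -(Gamma_uuu*(3/2)^2 + 2*Gamma_uuv*(3/2)*(1/8) + Gamma_uvv*(1/8)^2) = 0
d^2v/dtau^2 = -(Gamma_vuu*(3/2)^2 + 2*Gamma_vuv*(3/2)*(1/8) + Gamma_vvv*(1/8)^2) = 0

Answer: Gamma_uuu = 0, Gamma_uuv = 0, Gamma_uvv = 0, Gamma_vuu = 0, Gamma_vuv = 0, Gamma_vvv = 0; accelerations (d^2u/dtau^2, d^2v/dtau^2) = (0, 0)


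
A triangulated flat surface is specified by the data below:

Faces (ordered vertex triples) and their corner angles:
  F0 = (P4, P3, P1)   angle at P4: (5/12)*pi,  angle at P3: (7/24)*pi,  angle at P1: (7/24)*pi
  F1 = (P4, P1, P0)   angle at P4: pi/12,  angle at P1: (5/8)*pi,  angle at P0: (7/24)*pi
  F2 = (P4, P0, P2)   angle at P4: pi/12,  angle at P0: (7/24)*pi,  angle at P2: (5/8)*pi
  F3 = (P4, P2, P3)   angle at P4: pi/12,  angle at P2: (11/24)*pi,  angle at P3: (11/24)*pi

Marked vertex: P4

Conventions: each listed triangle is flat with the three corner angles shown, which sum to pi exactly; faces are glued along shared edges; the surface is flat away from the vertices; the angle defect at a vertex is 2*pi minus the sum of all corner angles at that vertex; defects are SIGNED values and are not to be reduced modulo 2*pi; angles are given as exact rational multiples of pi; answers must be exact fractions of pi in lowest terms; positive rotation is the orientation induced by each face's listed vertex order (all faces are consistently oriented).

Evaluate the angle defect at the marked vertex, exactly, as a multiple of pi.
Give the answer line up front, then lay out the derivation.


Answer: defect(P4) = (4/3)*pi

Sum of corner angles at P4: (2/3)*pi
defect = 2*pi - (2/3)*pi


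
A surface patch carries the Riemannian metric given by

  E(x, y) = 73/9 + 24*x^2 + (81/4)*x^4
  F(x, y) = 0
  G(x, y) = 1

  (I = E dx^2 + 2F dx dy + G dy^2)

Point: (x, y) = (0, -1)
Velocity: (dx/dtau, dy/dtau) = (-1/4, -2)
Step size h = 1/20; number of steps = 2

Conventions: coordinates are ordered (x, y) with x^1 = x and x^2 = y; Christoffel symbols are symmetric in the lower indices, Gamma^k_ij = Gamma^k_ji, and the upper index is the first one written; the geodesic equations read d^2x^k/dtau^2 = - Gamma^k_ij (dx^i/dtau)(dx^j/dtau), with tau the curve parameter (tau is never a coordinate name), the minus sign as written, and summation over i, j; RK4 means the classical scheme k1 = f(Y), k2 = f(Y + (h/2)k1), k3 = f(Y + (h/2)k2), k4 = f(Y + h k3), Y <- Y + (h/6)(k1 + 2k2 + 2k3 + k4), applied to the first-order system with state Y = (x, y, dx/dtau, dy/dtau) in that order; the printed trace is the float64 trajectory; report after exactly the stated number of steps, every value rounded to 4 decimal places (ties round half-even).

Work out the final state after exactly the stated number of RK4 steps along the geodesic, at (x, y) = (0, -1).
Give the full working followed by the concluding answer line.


f(Y) = (dx/dtau, dy/dtau, -Gamma^x_ij Y'^i Y'^j, -Gamma^y_ij Y'^i Y'^j) with the Gammas evaluated at the stage position; h = 0.050000; intermediate values shown to 6 dp
step 0: x = 0.0000, y = -1.0000, dx/dtau = -0.2500, dy/dtau = -2.0000
step 1:
  k1: at (x, y) = (0.000000, -1.000000), (dx/dtau, dy/dtau) = (-0.250000, -2.000000); Gamma_xxx = 0.000000, Gamma_xxy = 0.000000, Gamma_xyy = 0.000000, Gamma_yxx = 0.000000, Gamma_yxy = 0.000000, Gamma_yyy = 0.000000; k1 = (-0.250000, -2.000000, 0.000000, 0.000000)
  k2: at (x, y) = (-0.006250, -1.050000), (dx/dtau, dy/dtau) = (-0.250000, -2.000000); Gamma_xxx = -0.018492, Gamma_xxy = 0.000000, Gamma_xyy = 0.000000, Gamma_yxx = 0.000000, Gamma_yxy = 0.000000, Gamma_yyy = 0.000000; k2 = (-0.250000, -2.000000, 0.001156, 0.000000)
  k3: at (x, y) = (-0.006250, -1.050000), (dx/dtau, dy/dtau) = (-0.249971, -2.000000); Gamma_xxx = -0.018492, Gamma_xxy = 0.000000, Gamma_xyy = 0.000000, Gamma_yxx = 0.000000, Gamma_yxy = 0.000000, Gamma_yyy = 0.000000; k3 = (-0.249971, -2.000000, 0.001155, 0.000000)
  k4: at (x, y) = (-0.012499, -1.100000), (dx/dtau, dy/dtau) = (-0.249942, -2.000000); Gamma_xxx = -0.036975, Gamma_xxy = 0.000000, Gamma_xyy = 0.000000, Gamma_yxx = 0.000000, Gamma_yxy = 0.000000, Gamma_yyy = 0.000000; k4 = (-0.249942, -2.000000, 0.002310, 0.000000)
  Y <- Y + (h/6)(k1 + 2k2 + 2k3 + k4): x = -0.0125, y = -1.1000, dx/dtau = -0.2499, dy/dtau = -2.0000
step 2:
  k1: at (x, y) = (-0.012499, -1.100000), (dx/dtau, dy/dtau) = (-0.249942, -2.000000); Gamma_xxx = -0.036976, Gamma_xxy = 0.000000, Gamma_xyy = 0.000000, Gamma_yxx = 0.000000, Gamma_yxy = 0.000000, Gamma_yyy = 0.000000; k1 = (-0.249942, -2.000000, 0.002310, 0.000000)
  k2: at (x, y) = (-0.018748, -1.150000), (dx/dtau, dy/dtau) = (-0.249884, -2.000000); Gamma_xxx = -0.055448, Gamma_xxy = 0.000000, Gamma_xyy = 0.000000, Gamma_yxx = 0.000000, Gamma_yxy = 0.000000, Gamma_yyy = 0.000000; k2 = (-0.249884, -2.000000, 0.003462, 0.000000)
  k3: at (x, y) = (-0.018746, -1.150000), (dx/dtau, dy/dtau) = (-0.249856, -2.000000); Gamma_xxx = -0.055443, Gamma_xxy = 0.000000, Gamma_xyy = 0.000000, Gamma_yxx = 0.000000, Gamma_yxy = 0.000000, Gamma_yyy = 0.000000; k3 = (-0.249856, -2.000000, 0.003461, 0.000000)
  k4: at (x, y) = (-0.024992, -1.200000), (dx/dtau, dy/dtau) = (-0.249769, -2.000000); Gamma_xxx = -0.073890, Gamma_xxy = 0.000000, Gamma_xyy = 0.000000, Gamma_yxx = 0.000000, Gamma_yxy = 0.000000, Gamma_yyy = 0.000000; k4 = (-0.249769, -2.000000, 0.004610, 0.000000)
  Y <- Y + (h/6)(k1 + 2k2 + 2k3 + k4): x = -0.0250, y = -1.2000, dx/dtau = -0.2498, dy/dtau = -2.0000

Answer: x = -0.0250, y = -1.2000, dx/dtau = -0.2498, dy/dtau = -2.0000


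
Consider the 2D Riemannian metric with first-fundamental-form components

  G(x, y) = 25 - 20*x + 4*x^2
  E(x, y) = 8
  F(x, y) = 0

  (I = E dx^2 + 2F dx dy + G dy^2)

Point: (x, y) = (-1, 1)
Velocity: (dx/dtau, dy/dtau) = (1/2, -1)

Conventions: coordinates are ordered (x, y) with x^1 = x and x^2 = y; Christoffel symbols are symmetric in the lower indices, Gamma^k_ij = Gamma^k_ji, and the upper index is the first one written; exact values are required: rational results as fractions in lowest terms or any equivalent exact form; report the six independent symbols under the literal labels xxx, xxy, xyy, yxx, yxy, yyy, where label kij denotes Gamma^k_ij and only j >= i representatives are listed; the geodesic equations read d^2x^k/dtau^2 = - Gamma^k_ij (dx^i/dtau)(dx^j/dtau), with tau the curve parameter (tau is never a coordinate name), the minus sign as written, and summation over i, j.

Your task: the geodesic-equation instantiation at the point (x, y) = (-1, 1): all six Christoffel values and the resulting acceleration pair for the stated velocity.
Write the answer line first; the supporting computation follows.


Answer: Gamma_xxx = 0, Gamma_xxy = 0, Gamma_xyy = 7/4, Gamma_yxx = 0, Gamma_yxy = -2/7, Gamma_yyy = 0; accelerations (d^2x/dtau^2, d^2y/dtau^2) = (-7/4, -2/7)

E = 8, F = 0, G = 49 at the point
E_x = 0, E_y = 0, F_x = 0, F_y = 0, G_x = -28, G_y = 0
EG - F^2 = 392;  g^inv = (1/392) * [[49, 0], [0, 8]]
first-kind symbols [ij,l] = (1/2)(d_i g_jl + d_j g_il - d_l g_ij): [xx,x] = E_x/2 = 0, [xx,y] = F_x - E_y/2 = 0, [xy,x] = E_y/2 = 0, [xy,y] = G_x/2 = -14, [yy,x] = F_y - G_x/2 = 14, [yy,y] = G_y/2 = 0
Gamma^x_ij = (G*[ij,x] - F*[ij,y])/(EG - F^2), Gamma^y_ij = (E*[ij,y] - F*[ij,x])/(EG - F^2)
Gamma_xxx = 0, Gamma_xxy = 0, Gamma_xyy = 7/4, Gamma_yxx = 0, Gamma_yxy = -2/7, Gamma_yyy = 0
d^2x/dtau^2 = -(Gamma_xxx*(1/2)^2 + 2*Gamma_xxy*(1/2)*(-1) + Gamma_xyy*(-1)^2) = -7/4
d^2y/dtau^2 = -(Gamma_yxx*(1/2)^2 + 2*Gamma_yxy*(1/2)*(-1) + Gamma_yyy*(-1)^2) = -2/7


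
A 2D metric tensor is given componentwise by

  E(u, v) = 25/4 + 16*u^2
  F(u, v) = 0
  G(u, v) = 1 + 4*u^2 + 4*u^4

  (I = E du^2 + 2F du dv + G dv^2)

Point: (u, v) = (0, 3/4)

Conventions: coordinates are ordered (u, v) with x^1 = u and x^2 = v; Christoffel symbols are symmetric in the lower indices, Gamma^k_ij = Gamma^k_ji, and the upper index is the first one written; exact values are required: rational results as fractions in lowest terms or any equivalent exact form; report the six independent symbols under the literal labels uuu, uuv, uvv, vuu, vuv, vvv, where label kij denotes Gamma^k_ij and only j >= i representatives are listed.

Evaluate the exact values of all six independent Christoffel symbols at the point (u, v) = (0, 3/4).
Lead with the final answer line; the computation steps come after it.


Answer: Gamma_uuu = 0, Gamma_uuv = 0, Gamma_uvv = 0, Gamma_vuu = 0, Gamma_vuv = 0, Gamma_vvv = 0

E = 25/4, F = 0, G = 1 at the point
E_u = 0, E_v = 0, F_u = 0, F_v = 0, G_u = 0, G_v = 0
EG - F^2 = 25/4;  g^inv = (4/25) * [[1, 0], [0, 25/4]]
first-kind symbols [ij,l] = (1/2)(d_i g_jl + d_j g_il - d_l g_ij): [uu,u] = E_u/2 = 0, [uu,v] = F_u - E_v/2 = 0, [uv,u] = E_v/2 = 0, [uv,v] = G_u/2 = 0, [vv,u] = F_v - G_u/2 = 0, [vv,v] = G_v/2 = 0
Gamma^u_ij = (G*[ij,u] - F*[ij,v])/(EG - F^2), Gamma^v_ij = (E*[ij,v] - F*[ij,u])/(EG - F^2)


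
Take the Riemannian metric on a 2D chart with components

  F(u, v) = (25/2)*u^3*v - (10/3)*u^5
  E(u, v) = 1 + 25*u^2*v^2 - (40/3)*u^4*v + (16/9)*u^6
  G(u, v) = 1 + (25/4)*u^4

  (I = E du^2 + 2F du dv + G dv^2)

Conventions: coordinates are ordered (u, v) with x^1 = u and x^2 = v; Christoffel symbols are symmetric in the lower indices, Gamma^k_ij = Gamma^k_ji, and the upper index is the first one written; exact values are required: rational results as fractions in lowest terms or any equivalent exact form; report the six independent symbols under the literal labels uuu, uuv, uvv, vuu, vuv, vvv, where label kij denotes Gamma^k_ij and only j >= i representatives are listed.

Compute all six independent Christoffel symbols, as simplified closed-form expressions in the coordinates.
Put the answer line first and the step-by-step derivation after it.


Answer: Gamma_uuu = (192*u^5 - 960*u^3*v + 900*u*v^2)/(64*u^6 - 480*u^4*v + 225*u^4 + 900*u^2*v^2 + 36), Gamma_uuv = (-240*u^4 + 900*u^2*v)/(64*u^6 - 480*u^4*v + 225*u^4 + 900*u^2*v^2 + 36), Gamma_uvv = 0, Gamma_vuu = (-360*u^4 + 450*u^2*v)/(64*u^6 - 480*u^4*v + 225*u^4 + 900*u^2*v^2 + 36), Gamma_vuv = 450*u^3/(64*u^6 - 480*u^4*v + 225*u^4 + 900*u^2*v^2 + 36), Gamma_vvv = 0

E = 1 + 25*u^2*v^2 - (40/3)*u^4*v + (16/9)*u^6; F = (25/2)*u^3*v - (10/3)*u^5; G = 1 + (25/4)*u^4
Gamma^k_ij = (1/2) g^{kl} (d_i g_jl + d_j g_il - d_l g_ij), with g^inv = (1/(EG-F^2)) [[G, -F], [-F, E]]
first partials: E_u = 50*u*v^2 - (160/3)*u^3*v + (32/3)*u^5, E_v = 50*u^2*v - (40/3)*u^4, F_u = (75/2)*u^2*v - (50/3)*u^4, F_v = (25/2)*u^3, G_u = 25*u^3, G_v = 0
D = EG - F^2 = 1 + 25*u^2*v^2 + (25/4)*u^4 - (40/3)*u^4*v + (16/9)*u^6
expanded: Gamma^u_uu = (G E_u - 2F F_u + F E_v)/(2D), Gamma^u_uv = (G E_v - F G_u)/(2D), Gamma^u_vv = (2G F_v - G G_u - F G_v)/(2D), Gamma^v_uu = (2E F_u - E E_v - F E_u)/(2D), Gamma^v_uv = (E G_u - F E_v)/(2D), Gamma^v_vv = (E G_v - 2F F_v + F G_u)/(2D); substitute and cancel common factors


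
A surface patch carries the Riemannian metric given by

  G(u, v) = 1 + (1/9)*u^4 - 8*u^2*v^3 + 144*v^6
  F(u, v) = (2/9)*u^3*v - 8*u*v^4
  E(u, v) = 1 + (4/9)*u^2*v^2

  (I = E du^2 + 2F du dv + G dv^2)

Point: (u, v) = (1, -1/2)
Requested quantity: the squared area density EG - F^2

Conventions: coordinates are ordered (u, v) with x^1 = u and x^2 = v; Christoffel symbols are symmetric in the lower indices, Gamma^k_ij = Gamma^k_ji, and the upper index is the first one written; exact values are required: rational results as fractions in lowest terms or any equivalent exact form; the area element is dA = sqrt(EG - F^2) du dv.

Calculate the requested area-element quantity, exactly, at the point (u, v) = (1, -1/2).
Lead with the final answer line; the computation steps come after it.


Answer: EG - F^2 = 161/36

E = 10/9, F = -11/18, G = 157/36; EG - F^2 = 161/36


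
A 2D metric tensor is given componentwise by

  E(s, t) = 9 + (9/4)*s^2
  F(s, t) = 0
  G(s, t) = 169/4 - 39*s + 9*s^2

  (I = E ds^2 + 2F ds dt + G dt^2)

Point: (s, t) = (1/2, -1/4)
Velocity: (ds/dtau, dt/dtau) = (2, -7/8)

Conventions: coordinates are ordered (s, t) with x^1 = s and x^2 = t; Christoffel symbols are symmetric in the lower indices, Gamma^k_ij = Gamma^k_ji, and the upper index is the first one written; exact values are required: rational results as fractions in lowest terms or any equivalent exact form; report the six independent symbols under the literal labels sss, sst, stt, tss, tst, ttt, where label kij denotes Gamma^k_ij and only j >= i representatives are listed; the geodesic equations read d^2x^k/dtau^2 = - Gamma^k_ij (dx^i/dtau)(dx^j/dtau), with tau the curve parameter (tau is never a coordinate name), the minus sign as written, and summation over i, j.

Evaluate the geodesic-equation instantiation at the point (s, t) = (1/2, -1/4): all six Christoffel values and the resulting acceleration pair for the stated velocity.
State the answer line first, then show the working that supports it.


Answer: Gamma_sss = 2/17, Gamma_sst = 0, Gamma_stt = 80/51, Gamma_tss = 0, Gamma_tst = -3/5, Gamma_ttt = 0; accelerations (d^2s/dtau^2, d^2t/dtau^2) = (-341/204, -21/10)

E = 153/16, F = 0, G = 25 at the point
E_s = 9/4, E_t = 0, F_s = 0, F_t = 0, G_s = -30, G_t = 0
EG - F^2 = 3825/16;  g^inv = (16/3825) * [[25, 0], [0, 153/16]]
first-kind symbols [ij,l] = (1/2)(d_i g_jl + d_j g_il - d_l g_ij): [ss,s] = E_s/2 = 9/8, [ss,t] = F_s - E_t/2 = 0, [st,s] = E_t/2 = 0, [st,t] = G_s/2 = -15, [tt,s] = F_t - G_s/2 = 15, [tt,t] = G_t/2 = 0
Gamma^s_ij = (G*[ij,s] - F*[ij,t])/(EG - F^2), Gamma^t_ij = (E*[ij,t] - F*[ij,s])/(EG - F^2)
Gamma_sss = 2/17, Gamma_sst = 0, Gamma_stt = 80/51, Gamma_tss = 0, Gamma_tst = -3/5, Gamma_ttt = 0
d^2s/dtau^2 = -(Gamma_sss*(2)^2 + 2*Gamma_sst*(2)*(-7/8) + Gamma_stt*(-7/8)^2) = -341/204
d^2t/dtau^2 = -(Gamma_tss*(2)^2 + 2*Gamma_tst*(2)*(-7/8) + Gamma_ttt*(-7/8)^2) = -21/10


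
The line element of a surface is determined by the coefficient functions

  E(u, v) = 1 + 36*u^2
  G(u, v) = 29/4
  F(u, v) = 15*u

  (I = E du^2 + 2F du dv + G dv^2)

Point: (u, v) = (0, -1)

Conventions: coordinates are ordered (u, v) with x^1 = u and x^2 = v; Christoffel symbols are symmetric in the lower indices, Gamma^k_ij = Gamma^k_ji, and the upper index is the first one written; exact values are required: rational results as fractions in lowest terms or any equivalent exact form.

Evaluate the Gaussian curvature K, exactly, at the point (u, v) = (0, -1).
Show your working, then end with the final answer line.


E = 1, F = 0, G = 29/4, EG - F^2 = 29/4 at the point
E_u = 0, E_v = 0, F_u = 15, F_v = 0, G_u = 0, G_v = 0
E_vv = 0, F_uv = 0, G_uu = 0
Evaluate Brioschi's two determinant matrices M1, M2 and divide by (EG - F^2)^2.
M1 = [[-E_vv/2 + F_uv - G_uu/2, E_u/2, F_u - E_v/2], [F_v - G_u/2, E, F], [G_v/2, F, G]] = [[0, 0, 15], [0, 1, 0], [0, 0, 29/4]]; det M1 = 0
M2 = [[0, E_v/2, G_u/2], [E_v/2, E, F], [G_u/2, F, G]] = [[0, 0, 0], [0, 1, 0], [0, 0, 29/4]]; det M2 = 0
det M1 - det M2 = 0; K = 0 / (29/4)^2 = 0

Answer: K = 0


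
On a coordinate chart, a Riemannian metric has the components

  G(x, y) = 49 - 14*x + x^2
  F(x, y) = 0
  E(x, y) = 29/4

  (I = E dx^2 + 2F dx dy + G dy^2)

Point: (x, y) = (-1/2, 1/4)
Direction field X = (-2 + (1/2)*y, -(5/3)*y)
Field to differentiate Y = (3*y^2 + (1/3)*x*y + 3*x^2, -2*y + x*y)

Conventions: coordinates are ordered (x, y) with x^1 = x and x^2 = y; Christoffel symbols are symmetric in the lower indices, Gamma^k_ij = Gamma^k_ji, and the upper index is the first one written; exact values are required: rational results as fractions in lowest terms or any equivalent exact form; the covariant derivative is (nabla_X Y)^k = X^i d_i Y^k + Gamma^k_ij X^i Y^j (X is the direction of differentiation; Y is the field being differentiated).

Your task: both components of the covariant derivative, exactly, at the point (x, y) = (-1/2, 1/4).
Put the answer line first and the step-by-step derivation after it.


Answer: (nabla_X Y)^x = 43285/8352, (nabla_X Y)^y = 403/864

E = 29/4, F = 0, G = 225/4 at the point
E_x = 0, E_y = 0, F_x = 0, F_y = 0, G_x = -15, G_y = 0
EG - F^2 = 6525/16;  g^inv = (16/6525) * [[225/4, 0], [0, 29/4]]
first-kind symbols [ij,l] = (1/2)(d_i g_jl + d_j g_il - d_l g_ij): [xx,x] = E_x/2 = 0, [xx,y] = F_x - E_y/2 = 0, [xy,x] = E_y/2 = 0, [xy,y] = G_x/2 = -15/2, [yy,x] = F_y - G_x/2 = 15/2, [yy,y] = G_y/2 = 0
Gamma^x_ij = (G*[ij,x] - F*[ij,y])/(EG - F^2), Gamma^y_ij = (E*[ij,y] - F*[ij,x])/(EG - F^2)
Gamma_xxx = 0, Gamma_xxy = 0, Gamma_xyy = 30/29, Gamma_yxx = 0, Gamma_yxy = -2/15, Gamma_yyy = 0
X = (-15/8, -5/12), Y = (43/48, -5/8) at the point


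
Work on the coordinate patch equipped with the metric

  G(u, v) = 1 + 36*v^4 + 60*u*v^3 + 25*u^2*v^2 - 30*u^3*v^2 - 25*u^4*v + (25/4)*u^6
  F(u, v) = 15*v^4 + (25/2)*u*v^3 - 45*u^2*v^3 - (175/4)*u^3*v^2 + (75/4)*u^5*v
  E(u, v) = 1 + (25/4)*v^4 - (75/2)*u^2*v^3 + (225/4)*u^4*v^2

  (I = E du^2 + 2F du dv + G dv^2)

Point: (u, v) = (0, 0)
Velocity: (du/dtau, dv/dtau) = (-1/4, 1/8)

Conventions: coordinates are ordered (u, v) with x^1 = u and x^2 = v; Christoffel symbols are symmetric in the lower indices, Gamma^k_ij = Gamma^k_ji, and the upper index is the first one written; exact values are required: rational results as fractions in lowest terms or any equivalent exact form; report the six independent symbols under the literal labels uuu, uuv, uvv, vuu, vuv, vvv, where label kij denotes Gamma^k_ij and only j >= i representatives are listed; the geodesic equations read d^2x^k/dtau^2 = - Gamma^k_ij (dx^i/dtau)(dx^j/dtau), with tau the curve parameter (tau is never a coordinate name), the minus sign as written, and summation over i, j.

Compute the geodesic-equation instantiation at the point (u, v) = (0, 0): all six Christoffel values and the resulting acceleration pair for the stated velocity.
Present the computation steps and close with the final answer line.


E = 1, F = 0, G = 1 at the point
E_u = 0, E_v = 0, F_u = 0, F_v = 0, G_u = 0, G_v = 0
EG - F^2 = 1;  g^inv = (1) * [[1, 0], [0, 1]]
first-kind symbols [ij,l] = (1/2)(d_i g_jl + d_j g_il - d_l g_ij): [uu,u] = E_u/2 = 0, [uu,v] = F_u - E_v/2 = 0, [uv,u] = E_v/2 = 0, [uv,v] = G_u/2 = 0, [vv,u] = F_v - G_u/2 = 0, [vv,v] = G_v/2 = 0
Gamma^u_ij = (G*[ij,u] - F*[ij,v])/(EG - F^2), Gamma^v_ij = (E*[ij,v] - F*[ij,u])/(EG - F^2)
Gamma_uuu = 0, Gamma_uuv = 0, Gamma_uvv = 0, Gamma_vuu = 0, Gamma_vuv = 0, Gamma_vvv = 0
d^2u/dtau^2 = -(Gamma_uuu*(-1/4)^2 + 2*Gamma_uuv*(-1/4)*(1/8) + Gamma_uvv*(1/8)^2) = 0
d^2v/dtau^2 = -(Gamma_vuu*(-1/4)^2 + 2*Gamma_vuv*(-1/4)*(1/8) + Gamma_vvv*(1/8)^2) = 0

Answer: Gamma_uuu = 0, Gamma_uuv = 0, Gamma_uvv = 0, Gamma_vuu = 0, Gamma_vuv = 0, Gamma_vvv = 0; accelerations (d^2u/dtau^2, d^2v/dtau^2) = (0, 0)


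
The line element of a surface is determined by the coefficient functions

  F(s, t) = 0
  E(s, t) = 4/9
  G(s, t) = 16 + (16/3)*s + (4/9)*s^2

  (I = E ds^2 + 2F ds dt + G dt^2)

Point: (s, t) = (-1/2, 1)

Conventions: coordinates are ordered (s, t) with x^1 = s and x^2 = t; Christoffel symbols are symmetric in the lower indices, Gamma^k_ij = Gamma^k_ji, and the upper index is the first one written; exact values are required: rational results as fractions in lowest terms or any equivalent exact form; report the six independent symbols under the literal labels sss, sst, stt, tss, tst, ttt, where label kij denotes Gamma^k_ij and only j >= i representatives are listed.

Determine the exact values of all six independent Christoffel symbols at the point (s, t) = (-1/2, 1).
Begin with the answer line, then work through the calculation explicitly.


Answer: Gamma_sss = 0, Gamma_sst = 0, Gamma_stt = -11/2, Gamma_tss = 0, Gamma_tst = 2/11, Gamma_ttt = 0

E = 4/9, F = 0, G = 121/9 at the point
E_s = 0, E_t = 0, F_s = 0, F_t = 0, G_s = 44/9, G_t = 0
EG - F^2 = 484/81;  g^inv = (81/484) * [[121/9, 0], [0, 4/9]]
first-kind symbols [ij,l] = (1/2)(d_i g_jl + d_j g_il - d_l g_ij): [ss,s] = E_s/2 = 0, [ss,t] = F_s - E_t/2 = 0, [st,s] = E_t/2 = 0, [st,t] = G_s/2 = 22/9, [tt,s] = F_t - G_s/2 = -22/9, [tt,t] = G_t/2 = 0
Gamma^s_ij = (G*[ij,s] - F*[ij,t])/(EG - F^2), Gamma^t_ij = (E*[ij,t] - F*[ij,s])/(EG - F^2)


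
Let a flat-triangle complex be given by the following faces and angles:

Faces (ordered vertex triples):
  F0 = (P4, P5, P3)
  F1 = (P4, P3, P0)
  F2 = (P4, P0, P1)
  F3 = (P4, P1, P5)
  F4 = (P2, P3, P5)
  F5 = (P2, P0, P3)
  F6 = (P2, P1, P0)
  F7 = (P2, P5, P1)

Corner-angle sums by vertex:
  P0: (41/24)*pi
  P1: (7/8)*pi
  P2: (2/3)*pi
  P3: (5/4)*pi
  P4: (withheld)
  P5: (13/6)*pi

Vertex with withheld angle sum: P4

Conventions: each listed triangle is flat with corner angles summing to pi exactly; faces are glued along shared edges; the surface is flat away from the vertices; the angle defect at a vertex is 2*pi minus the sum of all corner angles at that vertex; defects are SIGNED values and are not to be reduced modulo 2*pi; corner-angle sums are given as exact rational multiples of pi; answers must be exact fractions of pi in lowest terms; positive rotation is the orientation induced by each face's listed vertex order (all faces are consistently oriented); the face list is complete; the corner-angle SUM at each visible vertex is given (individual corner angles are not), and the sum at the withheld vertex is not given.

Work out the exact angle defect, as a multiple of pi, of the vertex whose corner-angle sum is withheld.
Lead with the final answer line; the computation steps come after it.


Answer: defect(P4) = (2/3)*pi

V = 6, E = 12, F = 8; chi = V - E + F = 2
Gauss-Bonnet: total defect = 2*pi*chi = 4*pi; visible defects sum to (10/3)*pi


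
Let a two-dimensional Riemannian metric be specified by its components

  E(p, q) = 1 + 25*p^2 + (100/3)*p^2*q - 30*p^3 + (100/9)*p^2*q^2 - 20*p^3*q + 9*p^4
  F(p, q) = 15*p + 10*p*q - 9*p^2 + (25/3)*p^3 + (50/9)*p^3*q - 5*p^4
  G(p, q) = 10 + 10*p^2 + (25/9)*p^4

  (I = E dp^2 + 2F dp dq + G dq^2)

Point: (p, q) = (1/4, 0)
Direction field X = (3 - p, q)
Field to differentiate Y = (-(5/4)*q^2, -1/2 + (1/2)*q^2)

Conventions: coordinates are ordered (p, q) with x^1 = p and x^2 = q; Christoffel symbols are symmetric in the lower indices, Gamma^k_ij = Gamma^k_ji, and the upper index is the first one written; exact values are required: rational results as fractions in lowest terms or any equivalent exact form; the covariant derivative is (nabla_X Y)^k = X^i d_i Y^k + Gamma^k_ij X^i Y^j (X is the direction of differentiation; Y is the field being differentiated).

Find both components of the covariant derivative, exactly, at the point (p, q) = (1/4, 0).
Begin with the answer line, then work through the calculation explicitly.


Answer: (nabla_X Y)^p = -2805/27106, (nabla_X Y)^q = -8195/27106

E = 545/256, F = 2533/768, G = 24505/2304 at the point
E_p = 119/16, E_q = 85/48, F_p = 47/4, F_q = 745/288, G_p = 745/144, G_q = 0
EG - F^2 = 13553/1152;  g^inv = (1152/13553) * [[24505/2304, -2533/768], [-2533/768, 545/256]]
first-kind symbols [ij,l] = (1/2)(d_i g_jl + d_j g_il - d_l g_ij): [pp,p] = E_p/2 = 119/32, [pp,q] = F_p - E_q/2 = 1043/96, [pq,p] = E_q/2 = 85/96, [pq,q] = G_p/2 = 745/288, [qq,p] = F_q - G_p/2 = 0, [qq,q] = G_q/2 = 0
Gamma^p_ij = (G*[ij,p] - F*[ij,q])/(EG - F^2), Gamma^q_ij = (E*[ij,q] - F*[ij,p])/(EG - F^2)
Gamma_ppp = 4284/13553, Gamma_ppq = 1020/13553, Gamma_pqq = 0, Gamma_qpp = 12516/13553, Gamma_qpq = 2980/13553, Gamma_qqq = 0
X = (11/4, 0), Y = (0, -1/2) at the point


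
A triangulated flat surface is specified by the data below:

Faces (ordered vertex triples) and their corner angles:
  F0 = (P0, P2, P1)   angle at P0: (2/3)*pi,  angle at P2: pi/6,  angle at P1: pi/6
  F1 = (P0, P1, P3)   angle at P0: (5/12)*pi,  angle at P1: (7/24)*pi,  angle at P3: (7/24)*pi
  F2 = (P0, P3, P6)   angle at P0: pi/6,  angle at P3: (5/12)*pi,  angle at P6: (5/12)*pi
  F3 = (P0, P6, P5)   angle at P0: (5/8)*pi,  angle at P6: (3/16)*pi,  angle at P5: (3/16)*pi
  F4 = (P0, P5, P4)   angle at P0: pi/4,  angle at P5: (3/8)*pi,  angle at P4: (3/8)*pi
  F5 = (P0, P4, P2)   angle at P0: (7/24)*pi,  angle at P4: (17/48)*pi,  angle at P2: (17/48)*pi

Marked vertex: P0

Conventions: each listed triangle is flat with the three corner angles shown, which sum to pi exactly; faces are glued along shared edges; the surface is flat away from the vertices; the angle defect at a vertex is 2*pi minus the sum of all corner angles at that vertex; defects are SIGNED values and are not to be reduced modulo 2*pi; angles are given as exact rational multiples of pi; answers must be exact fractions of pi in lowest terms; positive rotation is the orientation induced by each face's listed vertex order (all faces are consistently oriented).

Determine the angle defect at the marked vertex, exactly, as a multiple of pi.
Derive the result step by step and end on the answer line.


Sum of corner angles at P0: (29/12)*pi
defect = 2*pi - (29/12)*pi

Answer: defect(P0) = (-5/12)*pi


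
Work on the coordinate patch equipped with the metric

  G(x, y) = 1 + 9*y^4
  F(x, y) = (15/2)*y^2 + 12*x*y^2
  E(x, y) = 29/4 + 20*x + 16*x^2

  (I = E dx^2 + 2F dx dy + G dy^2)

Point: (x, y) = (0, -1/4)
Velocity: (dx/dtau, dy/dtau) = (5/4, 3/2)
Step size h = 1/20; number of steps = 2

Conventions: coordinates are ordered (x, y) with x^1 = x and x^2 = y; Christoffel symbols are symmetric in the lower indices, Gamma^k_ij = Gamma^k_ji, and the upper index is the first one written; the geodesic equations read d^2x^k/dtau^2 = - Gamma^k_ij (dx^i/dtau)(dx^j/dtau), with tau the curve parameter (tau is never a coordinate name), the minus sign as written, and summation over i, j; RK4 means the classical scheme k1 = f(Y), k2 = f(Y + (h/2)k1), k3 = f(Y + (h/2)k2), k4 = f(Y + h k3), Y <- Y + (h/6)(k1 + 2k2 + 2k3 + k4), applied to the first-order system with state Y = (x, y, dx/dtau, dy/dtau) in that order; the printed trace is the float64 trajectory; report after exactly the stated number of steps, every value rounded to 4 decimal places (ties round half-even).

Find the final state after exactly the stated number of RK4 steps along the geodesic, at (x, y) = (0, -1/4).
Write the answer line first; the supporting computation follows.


Answer: x = 0.1197, y = -0.1002, dx/dtau = 1.1416, dy/dtau = 1.4961

f(Y) = (dx/dtau, dy/dtau, -Gamma^x_ij Y'^i Y'^j, -Gamma^y_ij Y'^i Y'^j) with the Gammas evaluated at the stage position; h = 0.050000; intermediate values shown to 6 dp
step 0: x = 0.0000, y = -0.2500, dx/dtau = 1.2500, dy/dtau = 1.5000
step 1:
  k1: at (x, y) = (0.000000, -0.250000), (dx/dtau, dy/dtau) = (1.250000, 1.500000); Gamma_xxx = 1.372654, Gamma_xxy = 0.000000, Gamma_xyy = -0.514745, Gamma_yxx = 0.102949, Gamma_yxy = 0.000000, Gamma_yyy = -0.038606; k1 = (1.250000, 1.500000, -0.986595, -0.073995)
  k2: at (x, y) = (0.031250, -0.212500), (dx/dtau, dy/dtau) = (1.225335, 1.498150); Gamma_xxx = 1.327605, Gamma_xxy = 0.000000, Gamma_xyy = -0.423174, Gamma_yxx = 0.068514, Gamma_yxy = 0.000000, Gamma_yyy = -0.021839; k2 = (1.225335, 1.498150, -1.043533, -0.053854)
  k3: at (x, y) = (0.030633, -0.212546), (dx/dtau, dy/dtau) = (1.223912, 1.498654); Gamma_xxx = 1.328529, Gamma_xxy = 0.000000, Gamma_xyy = -0.423561, Gamma_yxx = 0.068656, Gamma_yxy = 0.000000, Gamma_yyy = -0.021889; k3 = (1.223912, 1.498654, -1.038782, -0.053682)
  k4: at (x, y) = (0.061196, -0.175067), (dx/dtau, dy/dtau) = (1.198061, 1.497316); Gamma_xxx = 1.285269, Gamma_xxy = 0.000000, Gamma_xyy = -0.337513, Gamma_yxx = 0.043054, Gamma_yxy = 0.000000, Gamma_yyy = -0.011306; k4 = (1.198061, 1.497316, -1.088122, -0.036450)
  Y <- Y + (h/6)(k1 + 2k2 + 2k3 + k4): x = 0.0612, y = -0.1751, dx/dtau = 1.1980, dy/dtau = 1.4973
step 2:
  k1: at (x, y) = (0.061221, -0.175076), (dx/dtau, dy/dtau) = (1.198005, 1.497287); Gamma_xxx = 1.285232, Gamma_xxy = 0.000000, Gamma_xyy = -0.337519, Gamma_yxx = 0.043056, Gamma_yxy = 0.000000, Gamma_yyy = -0.011307; k1 = (1.198005, 1.497287, -1.087913, -0.036445)
  k2: at (x, y) = (0.091171, -0.137643), (dx/dtau, dy/dtau) = (1.170808, 1.496376); Gamma_xxx = 1.244210, Gamma_xxy = 0.000000, Gamma_xyy = -0.256886, Gamma_yxx = 0.024686, Gamma_yxy = 0.000000, Gamma_yyy = -0.005097; k2 = (1.170808, 1.496376, -1.130347, -0.022427)
  k3: at (x, y) = (0.090491, -0.137666), (dx/dtau, dy/dtau) = (1.169747, 1.496727); Gamma_xxx = 1.245134, Gamma_xxy = 0.000000, Gamma_xyy = -0.257119, Gamma_yxx = 0.024736, Gamma_yxy = 0.000000, Gamma_yyy = -0.005108; k3 = (1.169747, 1.496727, -1.127730, -0.022404)
  k4: at (x, y) = (0.119709, -0.100239), (dx/dtau, dy/dtau) = (1.141619, 1.496167); Gamma_xxx = 1.206694, Gamma_xxy = 0.000000, Gamma_xyy = -0.181437, Gamma_yxx = 0.012211, Gamma_yxy = 0.000000, Gamma_yyy = -0.001836; k4 = (1.141619, 1.496167, -1.166527, -0.011804)
  Y <- Y + (h/6)(k1 + 2k2 + 2k3 + k4): x = 0.1197, y = -0.1002, dx/dtau = 1.1416, dy/dtau = 1.4961


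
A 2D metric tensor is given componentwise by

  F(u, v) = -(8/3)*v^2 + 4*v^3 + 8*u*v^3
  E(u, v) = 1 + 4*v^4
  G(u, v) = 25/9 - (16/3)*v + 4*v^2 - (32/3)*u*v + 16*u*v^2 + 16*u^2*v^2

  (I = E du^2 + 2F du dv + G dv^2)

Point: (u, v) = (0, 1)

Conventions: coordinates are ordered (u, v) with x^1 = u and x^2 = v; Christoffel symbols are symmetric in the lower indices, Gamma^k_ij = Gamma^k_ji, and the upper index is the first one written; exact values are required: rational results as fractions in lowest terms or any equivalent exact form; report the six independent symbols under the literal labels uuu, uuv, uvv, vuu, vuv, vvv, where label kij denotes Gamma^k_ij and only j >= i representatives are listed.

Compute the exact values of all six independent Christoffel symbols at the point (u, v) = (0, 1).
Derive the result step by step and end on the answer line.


E = 5, F = 4/3, G = 13/9 at the point
E_u = 0, E_v = 16, F_u = 8, F_v = 20/3, G_u = 16/3, G_v = 8/3
EG - F^2 = 49/9;  g^inv = (9/49) * [[13/9, -4/3], [-4/3, 5]]
first-kind symbols [ij,l] = (1/2)(d_i g_jl + d_j g_il - d_l g_ij): [uu,u] = E_u/2 = 0, [uu,v] = F_u - E_v/2 = 0, [uv,u] = E_v/2 = 8, [uv,v] = G_u/2 = 8/3, [vv,u] = F_v - G_u/2 = 4, [vv,v] = G_v/2 = 4/3
Gamma^u_ij = (G*[ij,u] - F*[ij,v])/(EG - F^2), Gamma^v_ij = (E*[ij,v] - F*[ij,u])/(EG - F^2)

Answer: Gamma_uuu = 0, Gamma_uuv = 72/49, Gamma_uvv = 36/49, Gamma_vuu = 0, Gamma_vuv = 24/49, Gamma_vvv = 12/49
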